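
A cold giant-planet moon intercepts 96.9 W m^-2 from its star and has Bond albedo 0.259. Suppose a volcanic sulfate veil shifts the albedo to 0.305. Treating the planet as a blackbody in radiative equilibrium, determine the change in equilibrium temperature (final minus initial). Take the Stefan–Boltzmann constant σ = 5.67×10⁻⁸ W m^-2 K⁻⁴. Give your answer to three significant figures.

-2.12 K

Initial: T₁ = [S(1−0.259)/(4σ)]^(1/4) = 133.4 K.
After:  T₂ = [96.90·0.695/(4σ)]^(1/4) = 131.3 K.
ΔT = T₂ − T₁ = -2.120 K.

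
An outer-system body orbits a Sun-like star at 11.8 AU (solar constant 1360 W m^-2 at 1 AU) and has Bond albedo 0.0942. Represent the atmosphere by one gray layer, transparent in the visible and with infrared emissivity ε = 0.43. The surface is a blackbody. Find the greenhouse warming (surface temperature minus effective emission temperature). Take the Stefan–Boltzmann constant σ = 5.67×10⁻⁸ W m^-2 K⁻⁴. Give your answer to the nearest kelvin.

By the inverse-square law, S = 1360/11.8² = 9.767 W m^-2.
The planet radiates to space at T_e = [S(1−α)/(4σ)]^(1/4) = 79.03 K.
For a single slab of emissivity ε, T_s⁴ = 2T_e⁴/(2−ε); thus T_s = 79.03·(1.274)^(1/4) = 83.96 K.
Greenhouse warming: T_s − T_e = 4.930 K.

5 K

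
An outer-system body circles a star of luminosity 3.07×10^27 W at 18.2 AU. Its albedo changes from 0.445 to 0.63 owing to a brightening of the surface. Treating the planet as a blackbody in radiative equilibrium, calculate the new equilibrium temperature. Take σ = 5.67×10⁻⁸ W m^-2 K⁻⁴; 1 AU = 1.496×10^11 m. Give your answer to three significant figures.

85.6 K

d = 18.2 × 1.496×10^11 m = 2.723×10^12 m.
S = L/(4πd²) = 32.96 W m^-2.
New equilibrium: T₂ = [(1−0.63)·32.96/(4σ)]^(1/4) = 85.63 K.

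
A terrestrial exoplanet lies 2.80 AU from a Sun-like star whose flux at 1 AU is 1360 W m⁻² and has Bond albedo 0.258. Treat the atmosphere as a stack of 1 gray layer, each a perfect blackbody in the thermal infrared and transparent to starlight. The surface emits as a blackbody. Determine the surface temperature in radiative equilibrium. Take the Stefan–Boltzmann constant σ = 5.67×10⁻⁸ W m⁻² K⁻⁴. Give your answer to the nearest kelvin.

184 K

Flux at the orbit: S = 1360/(2.80)² = 173.5 W m⁻².
The effective emission temperature is T_e = [S(1−α)/(4σ)]^¼ = 154.3 K.
Layer-by-layer balance gives σT_s⁴ = (N+1)σT_e⁴, so T_s = 2^¼·154.3 = 183.5 K.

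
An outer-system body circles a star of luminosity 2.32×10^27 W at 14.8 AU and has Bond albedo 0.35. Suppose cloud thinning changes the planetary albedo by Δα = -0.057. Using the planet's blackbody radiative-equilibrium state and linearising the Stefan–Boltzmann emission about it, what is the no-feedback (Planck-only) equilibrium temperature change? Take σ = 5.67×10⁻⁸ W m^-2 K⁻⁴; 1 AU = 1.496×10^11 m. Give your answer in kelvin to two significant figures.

Orbital distance: d = 14.8 AU = 2.214×10^12 m.
Flux at the orbit: S = L/(4πd²) = 2.32×10^27/(4π·(2.21×10^12)²) = 37.66 W m^-2.
Unperturbed T_e = [37.66·(1−0.35)/(4σ)]^¼ = 101.9 K.
The change in absorbed flux is Δ[S(1−α)/4] = −SΔα/4 = 0.5367 W m^-2.
Linearising σT⁴ gives d(σT⁴)/dT = 4σT_e³ = 0.2402 W m^-2 per K.
Hence the no-feedback warming is ΔF/(4σT_e³) = 2.23 K.

2.2 kelvin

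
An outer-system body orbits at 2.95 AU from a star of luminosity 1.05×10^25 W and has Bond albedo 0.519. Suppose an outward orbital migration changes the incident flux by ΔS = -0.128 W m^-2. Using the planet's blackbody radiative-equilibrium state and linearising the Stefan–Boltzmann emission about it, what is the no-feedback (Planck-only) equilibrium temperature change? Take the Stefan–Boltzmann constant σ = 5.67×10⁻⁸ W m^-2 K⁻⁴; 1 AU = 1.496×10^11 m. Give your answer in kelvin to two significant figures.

-0.41 K

d = 2.95 × 1.496×10^11 m = 4.413×10^11 m.
S = L/(4πd²) = 4.290 W m^-2.
Reference equilibrium: T_e = [S(1−α)/(4σ)]^(1/4) = 54.92 K.
ΔF = Δ[S(1−α)]/4 = (1−0.519)·-0.128/4 = -0.01539 W m^-2.
The Planck feedback parameter is 4σT_e³ = 0.03757 W m^-2/K.
ΔT₀ = ΔF/λ_P = -0.01539/0.03757 = -0.410 K.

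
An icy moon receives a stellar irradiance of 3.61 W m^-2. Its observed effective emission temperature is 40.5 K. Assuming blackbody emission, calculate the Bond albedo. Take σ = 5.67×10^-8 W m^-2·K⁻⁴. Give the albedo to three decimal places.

Rearranging the radiative balance, α = 1 − 4σT⁴/S.
4σT⁴ = 4·5.67×10⁻⁸·(40.5)⁴ = 0.6102 W m^-2.
Hence α = 1 − 0.6102/3.610 = 0.8310.

0.831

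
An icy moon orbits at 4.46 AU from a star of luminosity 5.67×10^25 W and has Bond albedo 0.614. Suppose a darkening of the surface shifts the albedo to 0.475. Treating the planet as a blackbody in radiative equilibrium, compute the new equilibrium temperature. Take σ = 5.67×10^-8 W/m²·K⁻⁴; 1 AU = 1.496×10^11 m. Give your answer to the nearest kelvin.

70 K

d = 4.46 × 1.496×10^11 m = 6.672×10^11 m.
Spreading L over a sphere of radius d: S = 5.67×10^25/(4π·6.67×10^11²) = 10.14 W/m².
With the new albedo, S(1−α₂)/4 = 1.330 W/m², so T₂ = 69.60 K.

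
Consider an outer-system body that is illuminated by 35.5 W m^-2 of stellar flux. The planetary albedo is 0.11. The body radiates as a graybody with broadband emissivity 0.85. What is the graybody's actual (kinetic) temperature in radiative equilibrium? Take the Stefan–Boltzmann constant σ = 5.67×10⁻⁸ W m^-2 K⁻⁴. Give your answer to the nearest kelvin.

113 K

Absorbed flux (global mean): S(1−α)/4 = 35.50·0.89/4 = 7.899 W m^-2.
Radiative balance εσT⁴ = 7.899 gives T = [7.899/(0.85·σ)]^(1/4) = 113.1 K.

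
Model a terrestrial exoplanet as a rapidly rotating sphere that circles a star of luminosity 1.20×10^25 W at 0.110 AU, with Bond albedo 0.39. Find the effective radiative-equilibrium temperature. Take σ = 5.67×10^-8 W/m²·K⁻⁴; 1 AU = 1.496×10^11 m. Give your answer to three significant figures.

312 K

Orbital distance: d = 0.110 AU = 1.646×10^10 m.
S = L/(4πd²) = 3526 W/m².
Averaging over the sphere, the absorbed flux is S(1−α)/4 = 537.8 W/m².
In equilibrium σT⁴ equals this, so T = 312.1 K.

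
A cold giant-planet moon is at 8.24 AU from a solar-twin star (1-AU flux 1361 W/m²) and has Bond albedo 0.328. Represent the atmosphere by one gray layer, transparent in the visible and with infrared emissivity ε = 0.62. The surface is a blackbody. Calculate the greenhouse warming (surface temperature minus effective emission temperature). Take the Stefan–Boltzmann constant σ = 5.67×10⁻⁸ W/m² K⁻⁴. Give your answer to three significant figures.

8.53 kelvin

Flux at the orbit: S = 1361/(8.24)² = 20.04 W/m².
The planet radiates to space at T_e = [S(1−α)/(4σ)]^(1/4) = 87.79 K.
For a single slab of emissivity ε, T_s⁴ = 2T_e⁴/(2−ε); thus T_s = 87.79·(1.449)^(1/4) = 96.32 K.
T_s − T_e = 96.32 − 87.79 = 8.533 K.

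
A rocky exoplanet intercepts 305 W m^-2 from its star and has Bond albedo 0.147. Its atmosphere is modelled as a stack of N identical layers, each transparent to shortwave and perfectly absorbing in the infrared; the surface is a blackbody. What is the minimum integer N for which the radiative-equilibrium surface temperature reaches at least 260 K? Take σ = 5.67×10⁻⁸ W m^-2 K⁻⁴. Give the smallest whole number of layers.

3

Top-of-atmosphere balance: σT_e⁴ = S(1−α)/4 = 65.04 W m^-2 → T_e = 184.0 K.
Since T_s⁴ = (N+1)T_e⁴, we need N ≥ (T_s/T_e)⁴ − 1 = 2.984.
So N ≥ 2.984; the smallest integer is N = 3.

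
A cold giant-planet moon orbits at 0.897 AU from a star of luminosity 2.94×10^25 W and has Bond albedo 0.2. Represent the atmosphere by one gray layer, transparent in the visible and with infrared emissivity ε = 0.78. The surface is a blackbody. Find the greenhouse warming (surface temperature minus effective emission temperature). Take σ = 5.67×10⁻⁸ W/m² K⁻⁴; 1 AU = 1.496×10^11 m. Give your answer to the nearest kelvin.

19 K

Orbital distance: d = 0.897 AU = 1.342×10^11 m.
S = L/(4πd²) = 129.9 W/m².
At the top of the atmosphere, σT_e⁴ = S(1−α)/4 = 25.98 W/m², giving T_e = 146.3 K.
Surface balance with a leaky layer gives σT_s⁴ = σT_e⁴·2/(2−ε), so T_s = T_e·[2/(2−0.78)]^(1/4) = 165.6 K.
Greenhouse warming: T_s − T_e = 19.25 K.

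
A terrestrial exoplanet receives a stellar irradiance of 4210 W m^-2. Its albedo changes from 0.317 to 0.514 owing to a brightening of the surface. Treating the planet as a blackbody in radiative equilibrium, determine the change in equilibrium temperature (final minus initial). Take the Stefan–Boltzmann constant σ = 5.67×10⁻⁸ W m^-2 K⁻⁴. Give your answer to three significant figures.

Before: T₁ = [4210·0.683/(4σ)]^(1/4) = 335.6 K.
After:  T₂ = [4210·0.486/(4σ)]^(1/4) = 308.2 K.
Change: 308.2 − 335.6 = -27.37 K.

-27.4 K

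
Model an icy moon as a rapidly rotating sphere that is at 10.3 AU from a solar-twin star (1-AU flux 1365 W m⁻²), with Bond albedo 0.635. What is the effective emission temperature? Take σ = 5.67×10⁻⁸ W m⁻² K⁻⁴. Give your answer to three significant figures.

Irradiance scales as 1/d², so S = 1365 W m⁻² × (1/10.3)² = 12.87 W m⁻².
The planet absorbs (1−α)S over its disc πR² and re-emits over 4πR², so the mean absorbed flux is (1−0.635)·12.87/4 = 1.174 W m⁻².
In equilibrium σT⁴ equals this, so T = 67.46 K.

67.5 K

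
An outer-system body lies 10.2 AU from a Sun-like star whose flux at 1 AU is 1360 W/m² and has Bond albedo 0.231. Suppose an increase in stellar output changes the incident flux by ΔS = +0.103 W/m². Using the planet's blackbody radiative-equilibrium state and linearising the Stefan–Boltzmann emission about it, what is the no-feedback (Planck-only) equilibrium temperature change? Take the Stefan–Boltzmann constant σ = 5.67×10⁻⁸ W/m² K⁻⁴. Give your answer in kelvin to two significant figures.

By the inverse-square law, S = 1360/10.2² = 13.07 W/m².
The baseline emission temperature is T_e = 81.59 K.
TOA radiative forcing: ΔF = (1−α)ΔS/4 = 0.769·(+0.103)/4 = 0.01980 W/m².
Linearising σT⁴ gives d(σT⁴)/dT = 4σT_e³ = 0.1232 W/m² per K.
So ΔT₀ = 0.01980/0.1232 = 0.161 K.

0.16 kelvin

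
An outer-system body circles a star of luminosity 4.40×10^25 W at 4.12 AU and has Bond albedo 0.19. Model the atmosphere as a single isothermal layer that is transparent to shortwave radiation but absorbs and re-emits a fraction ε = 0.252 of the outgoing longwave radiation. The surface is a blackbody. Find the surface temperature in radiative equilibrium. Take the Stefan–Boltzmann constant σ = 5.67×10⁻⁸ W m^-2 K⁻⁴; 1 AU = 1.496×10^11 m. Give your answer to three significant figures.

d = 4.12 × 1.496×10^11 m = 6.164×10^11 m.
Spreading L over a sphere of radius d: S = 4.40×10^25/(4π·6.16×10^11²) = 9.217 W m^-2.
The planet radiates to space at T_e = [S(1−α)/(4σ)]^(1/4) = 75.75 K.
Surface balance with a leaky layer gives σT_s⁴ = σT_e⁴·2/(2−ε), so T_s = T_e·[2/(2−0.252)]^(1/4) = 78.34 K.

78.3 kelvin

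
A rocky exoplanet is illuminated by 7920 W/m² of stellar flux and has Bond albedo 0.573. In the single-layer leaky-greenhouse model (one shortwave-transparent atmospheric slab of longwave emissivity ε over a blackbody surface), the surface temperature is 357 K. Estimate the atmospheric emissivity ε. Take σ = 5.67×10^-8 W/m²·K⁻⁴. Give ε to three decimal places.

TOA balance gives T_e = 349.4 K.
T_s⁴ = T_e⁴·2/(2−ε) → ε = 2 − 2(T_e/T_s)⁴ = 2 − 2·(349.4/357)⁴ = 0.1640.

0.164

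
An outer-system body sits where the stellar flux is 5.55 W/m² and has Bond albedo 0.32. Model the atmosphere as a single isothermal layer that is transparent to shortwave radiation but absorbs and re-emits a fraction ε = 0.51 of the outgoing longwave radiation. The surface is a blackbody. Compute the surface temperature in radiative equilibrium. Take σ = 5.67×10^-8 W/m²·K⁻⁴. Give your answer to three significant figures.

68.7 K

At the top of the atmosphere, σT_e⁴ = S(1−α)/4 = 0.9435 W/m², giving T_e = 63.87 K.
Surface balance with a leaky layer gives σT_s⁴ = σT_e⁴·2/(2−ε), so T_s = T_e·[2/(2−0.51)]^(1/4) = 68.75 K.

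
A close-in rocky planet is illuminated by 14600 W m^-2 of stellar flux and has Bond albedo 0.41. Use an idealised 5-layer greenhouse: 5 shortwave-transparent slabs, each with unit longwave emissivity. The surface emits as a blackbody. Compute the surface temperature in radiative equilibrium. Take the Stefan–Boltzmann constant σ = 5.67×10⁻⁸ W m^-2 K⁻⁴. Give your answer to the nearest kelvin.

The effective emission temperature is T_e = [S(1−α)/(4σ)]^¼ = 441.5 K.
For an N-layer opaque stack, T_s⁴ = (N+1)T_e⁴, hence T_s = (6)^(1/4)×441.5 K = 690.9 K.

691 K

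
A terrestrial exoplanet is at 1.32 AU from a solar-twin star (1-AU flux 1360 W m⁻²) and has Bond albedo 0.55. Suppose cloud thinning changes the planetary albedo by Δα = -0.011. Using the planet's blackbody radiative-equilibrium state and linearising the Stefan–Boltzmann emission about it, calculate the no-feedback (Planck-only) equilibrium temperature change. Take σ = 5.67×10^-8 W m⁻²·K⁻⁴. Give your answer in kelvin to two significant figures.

By the inverse-square law, S = 1360/1.32² = 780.5 W m⁻².
Reference equilibrium: T_e = [S(1−α)/(4σ)]^(1/4) = 198.4 K.
The change in absorbed flux is Δ[S(1−α)/4] = −SΔα/4 = 2.146 W m⁻².
Planck response: λ_P = 4σT_e³ = 4·5.67×10⁻⁸·(198.4)³ = 1.771 W m⁻²/K.
Hence the no-feedback warming is ΔF/(4σT_e³) = 1.21 K.

1.2 kelvin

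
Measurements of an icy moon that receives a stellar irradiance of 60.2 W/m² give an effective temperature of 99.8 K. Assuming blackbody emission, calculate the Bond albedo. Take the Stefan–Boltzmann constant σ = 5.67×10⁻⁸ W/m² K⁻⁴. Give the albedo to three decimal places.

0.626

Rearranging the radiative balance, α = 1 − 4σT⁴/S.
σT⁴ = 5.625 W/m², so 4σT⁴ = 22.50 W/m².
1−α = 22.50/60.20 = 0.3737, so α = 0.6263.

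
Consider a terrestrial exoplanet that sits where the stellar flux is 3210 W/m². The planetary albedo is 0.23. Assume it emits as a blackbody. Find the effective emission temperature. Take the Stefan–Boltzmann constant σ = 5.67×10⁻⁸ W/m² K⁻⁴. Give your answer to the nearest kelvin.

Averaging over the sphere, the absorbed flux is S(1−α)/4 = 617.9 W/m².
Set σT⁴ = 617.9 → T = (617.9/σ)^(1/4) = 323.1 K.

323 K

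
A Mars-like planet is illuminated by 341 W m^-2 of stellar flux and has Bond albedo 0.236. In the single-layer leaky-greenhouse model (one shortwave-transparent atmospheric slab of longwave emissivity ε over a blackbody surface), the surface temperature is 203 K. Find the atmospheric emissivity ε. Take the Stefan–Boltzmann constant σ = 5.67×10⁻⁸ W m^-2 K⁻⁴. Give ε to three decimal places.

First, T_e = [341.0·(1−0.236)/(4σ)]^(1/4) = 184.1 K.
T_s⁴ = T_e⁴·2/(2−ε) → ε = 2 − 2(T_e/T_s)⁴ = 2 − 2·(184.1/203)⁴ = 0.6471.

0.647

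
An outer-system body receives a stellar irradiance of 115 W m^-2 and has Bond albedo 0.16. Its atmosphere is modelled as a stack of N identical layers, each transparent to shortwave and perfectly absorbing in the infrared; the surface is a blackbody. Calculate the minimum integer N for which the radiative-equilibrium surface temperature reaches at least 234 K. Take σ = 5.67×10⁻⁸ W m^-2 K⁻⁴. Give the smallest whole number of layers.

OLR = S(1−α)/4 = 24.15 W m^-2; the top layer radiates at T_e = 143.7 K.
T_s = (N+1)^(1/4)·T_e ≥ 234 K requires N+1 ≥ (T_s/T_e)⁴ = (234/143.7)⁴ = 7.039.
The minimum whole number is N = 7.

7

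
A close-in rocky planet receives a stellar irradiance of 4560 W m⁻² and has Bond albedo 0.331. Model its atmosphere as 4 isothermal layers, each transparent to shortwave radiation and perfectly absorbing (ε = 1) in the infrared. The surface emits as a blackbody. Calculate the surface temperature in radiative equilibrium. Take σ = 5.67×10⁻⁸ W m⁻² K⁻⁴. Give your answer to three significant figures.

Top-of-atmosphere balance: σT_e⁴ = S(1−α)/4 = 762.7 W m⁻² → T_e = 340.6 K.
For an N-layer opaque stack, T_s⁴ = (N+1)T_e⁴, hence T_s = (5)^(1/4)×340.6 K = 509.2 K.

509 K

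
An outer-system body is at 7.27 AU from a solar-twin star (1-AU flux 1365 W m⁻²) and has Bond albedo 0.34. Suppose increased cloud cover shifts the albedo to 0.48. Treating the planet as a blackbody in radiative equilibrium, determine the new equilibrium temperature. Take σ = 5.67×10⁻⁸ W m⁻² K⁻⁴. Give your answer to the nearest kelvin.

88 K

Irradiance scales as 1/d², so S = 1365 W m⁻² × (1/7.27)² = 25.83 W m⁻².
New equilibrium: T₂ = [(1−0.48)·25.83/(4σ)]^(1/4) = 87.72 K.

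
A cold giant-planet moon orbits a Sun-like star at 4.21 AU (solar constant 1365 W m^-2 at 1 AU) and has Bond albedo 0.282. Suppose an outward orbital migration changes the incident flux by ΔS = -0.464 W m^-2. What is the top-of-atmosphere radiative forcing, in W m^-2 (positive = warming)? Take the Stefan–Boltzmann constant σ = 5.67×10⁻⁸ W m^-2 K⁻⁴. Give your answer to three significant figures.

By the inverse-square law, S = 1365/4.21² = 77.01 W m^-2.
ΔF = Δ[S(1−α)]/4 = (1−0.282)·-0.464/4 = -0.08329 W m^-2.

-0.0833 W m^-2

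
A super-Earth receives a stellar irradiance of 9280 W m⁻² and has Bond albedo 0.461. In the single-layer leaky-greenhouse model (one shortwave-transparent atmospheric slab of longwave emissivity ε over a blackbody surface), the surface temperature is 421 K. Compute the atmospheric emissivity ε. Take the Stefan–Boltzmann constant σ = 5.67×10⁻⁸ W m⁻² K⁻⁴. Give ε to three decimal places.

Effective temperature: T_e = [S(1−α)/(4σ)]^(1/4) = 385.4 K.
Inverting T_s⁴ = 2T_e⁴/(2−ε): (T_e/T_s)⁴ = 0.7020, so ε = 2(1 − 0.7020) = 0.5959.

0.596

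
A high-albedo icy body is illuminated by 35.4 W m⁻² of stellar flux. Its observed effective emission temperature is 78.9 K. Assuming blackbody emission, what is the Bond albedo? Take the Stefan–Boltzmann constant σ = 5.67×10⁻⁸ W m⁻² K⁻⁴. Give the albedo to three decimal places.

0.752

From σT⁴ = S(1−α)/4 we invert for α: 1−α = 4σT⁴/S.
σT⁴ = 2.197 W m⁻², so 4σT⁴ = 8.789 W m⁻².
Hence α = 1 − 8.789/35.40 = 0.7517.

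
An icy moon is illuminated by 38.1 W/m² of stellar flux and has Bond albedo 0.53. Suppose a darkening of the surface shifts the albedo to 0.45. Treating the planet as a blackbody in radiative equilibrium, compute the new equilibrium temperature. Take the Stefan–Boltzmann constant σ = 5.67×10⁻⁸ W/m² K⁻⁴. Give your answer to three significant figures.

With the new albedo, S(1−α₂)/4 = 5.239 W/m², so T₂ = 98.04 K.

98.0 K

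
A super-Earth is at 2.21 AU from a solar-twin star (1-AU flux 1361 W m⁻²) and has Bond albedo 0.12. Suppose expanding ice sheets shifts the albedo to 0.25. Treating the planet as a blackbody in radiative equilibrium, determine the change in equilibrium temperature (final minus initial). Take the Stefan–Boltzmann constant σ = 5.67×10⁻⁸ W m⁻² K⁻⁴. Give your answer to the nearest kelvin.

By the inverse-square law, S = 1361/2.21² = 278.7 W m⁻².
Initial: T₁ = [S(1−0.12)/(4σ)]^(1/4) = 181.3 K.
With α = 0.25, T₂ = 174.2 K.
Change: 174.2 − 181.3 = -7.104 K.

-7 K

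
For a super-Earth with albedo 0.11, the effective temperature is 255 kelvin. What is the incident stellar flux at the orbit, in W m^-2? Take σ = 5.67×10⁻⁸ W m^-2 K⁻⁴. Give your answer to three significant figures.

From S(1−α)/4 = σT⁴: S = 4σT⁴/(1−α).
σT⁴ = 5.67×10⁻⁸·(255)⁴ = 239.7 W m^-2.
So S = 4×239.7/(1−0.11) = 1077 W m^-2.

1080 W m^-2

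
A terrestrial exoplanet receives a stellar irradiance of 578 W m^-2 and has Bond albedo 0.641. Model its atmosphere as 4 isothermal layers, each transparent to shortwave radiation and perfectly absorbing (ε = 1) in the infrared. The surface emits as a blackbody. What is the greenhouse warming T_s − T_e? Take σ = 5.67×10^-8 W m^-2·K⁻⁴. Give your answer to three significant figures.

OLR = S(1−α)/4 = 51.88 W m^-2; the top layer radiates at T_e = 173.9 K.
T_s = (N+1)^(1/4)·T_e = 260.1 K.
Warming: T_s − T_e = 86.15 K.

86.2 K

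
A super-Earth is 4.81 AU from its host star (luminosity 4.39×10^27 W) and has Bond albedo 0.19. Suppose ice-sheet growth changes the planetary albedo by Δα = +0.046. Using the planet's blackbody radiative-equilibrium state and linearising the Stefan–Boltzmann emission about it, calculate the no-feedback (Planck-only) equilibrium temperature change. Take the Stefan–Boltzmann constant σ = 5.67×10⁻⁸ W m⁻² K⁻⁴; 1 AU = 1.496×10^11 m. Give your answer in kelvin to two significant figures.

d = 4.81 × 1.496×10^11 m = 7.196×10^11 m.
Spreading L over a sphere of radius d: S = 4.39×10^27/(4π·7.20×10^11²) = 674.7 W m⁻².
The baseline emission temperature is T_e = 221.6 K.
TOA radiative forcing: ΔF = −S·Δα/4 = −674.7·(+0.046)/4 = -7.759 W m⁻².
Linearising σT⁴ gives d(σT⁴)/dT = 4σT_e³ = 2.467 W m⁻² per K.
So ΔT₀ = -7.759/2.467 = -3.15 K.

-3.1 K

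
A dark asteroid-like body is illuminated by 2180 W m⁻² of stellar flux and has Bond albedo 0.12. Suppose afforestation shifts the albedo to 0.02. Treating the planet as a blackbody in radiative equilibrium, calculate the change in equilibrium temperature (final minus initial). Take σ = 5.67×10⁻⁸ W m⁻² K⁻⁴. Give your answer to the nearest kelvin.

8 K

Before: T₁ = [2180·0.88/(4σ)]^(1/4) = 303.3 K.
After:  T₂ = [2180·0.98/(4σ)]^(1/4) = 311.5 K.
Change: 311.5 − 303.3 = 8.271 K.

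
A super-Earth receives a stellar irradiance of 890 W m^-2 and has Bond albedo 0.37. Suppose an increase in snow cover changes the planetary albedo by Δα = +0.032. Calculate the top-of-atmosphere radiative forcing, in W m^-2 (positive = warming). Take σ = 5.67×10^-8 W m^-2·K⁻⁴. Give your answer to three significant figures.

TOA radiative forcing: ΔF = −S·Δα/4 = −890.0·(+0.032)/4 = -7.120 W m^-2.

-7.12 W m^-2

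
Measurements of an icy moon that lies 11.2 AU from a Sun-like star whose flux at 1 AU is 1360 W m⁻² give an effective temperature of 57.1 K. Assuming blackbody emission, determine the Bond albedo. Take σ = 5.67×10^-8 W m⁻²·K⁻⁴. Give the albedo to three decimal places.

Irradiance scales as 1/d², so S = 1360 W m⁻² × (1/11.2)² = 10.84 W m⁻².
Energy balance: S(1−α)/4 = σT⁴, so 1−α = 4σT⁴/S.
σT⁴ = 0.6027 W m⁻², so 4σT⁴ = 2.411 W m⁻².
1−α = 2.411/10.84 = 0.2224, so α = 0.7776.

0.778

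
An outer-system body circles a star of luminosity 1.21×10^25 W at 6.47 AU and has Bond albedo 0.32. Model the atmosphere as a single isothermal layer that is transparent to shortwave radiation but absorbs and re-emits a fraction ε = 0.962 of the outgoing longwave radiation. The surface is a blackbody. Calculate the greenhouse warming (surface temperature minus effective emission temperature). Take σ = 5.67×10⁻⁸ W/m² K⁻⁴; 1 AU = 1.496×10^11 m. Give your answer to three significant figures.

7.46 K

d = 6.47 × 1.496×10^11 m = 9.679×10^11 m.
Spreading L over a sphere of radius d: S = 1.21×10^25/(4π·9.68×10^11²) = 1.028 W/m².
Effective emission temperature (TOA balance): σT_e⁴ = S(1−α)/4 = 0.1747 W/m² → T_e = 41.90 K.
Surface balance with a leaky layer gives σT_s⁴ = σT_e⁴·2/(2−ε), so T_s = T_e·[2/(2−0.962)]^(1/4) = 49.36 K.
The atmosphere warms the surface by 7.465 K.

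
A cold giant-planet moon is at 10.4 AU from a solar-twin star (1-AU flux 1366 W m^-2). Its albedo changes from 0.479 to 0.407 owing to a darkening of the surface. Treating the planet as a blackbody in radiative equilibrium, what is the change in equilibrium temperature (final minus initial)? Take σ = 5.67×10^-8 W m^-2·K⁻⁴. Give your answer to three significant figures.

2.41 K

Irradiance scales as 1/d², so S = 1366 W m^-2 × (1/10.4)² = 12.63 W m^-2.
With α = 0.479, T₁ = 73.39 K.
With α = 0.407, T₂ = 75.81 K.
Change: 75.81 − 73.39 = 2.414 K.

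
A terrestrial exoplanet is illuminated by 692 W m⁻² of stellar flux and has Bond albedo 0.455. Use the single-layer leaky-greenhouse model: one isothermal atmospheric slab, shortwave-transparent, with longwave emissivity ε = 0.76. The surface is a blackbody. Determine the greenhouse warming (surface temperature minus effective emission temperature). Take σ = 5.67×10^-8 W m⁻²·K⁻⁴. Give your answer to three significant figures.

At the top of the atmosphere, σT_e⁴ = S(1−α)/4 = 94.28 W m⁻², giving T_e = 201.9 K.
Surface balance with a leaky layer gives σT_s⁴ = σT_e⁴·2/(2−ε), so T_s = T_e·[2/(2−0.76)]^(1/4) = 227.6 K.
The atmosphere warms the surface by 25.63 K.

25.6 K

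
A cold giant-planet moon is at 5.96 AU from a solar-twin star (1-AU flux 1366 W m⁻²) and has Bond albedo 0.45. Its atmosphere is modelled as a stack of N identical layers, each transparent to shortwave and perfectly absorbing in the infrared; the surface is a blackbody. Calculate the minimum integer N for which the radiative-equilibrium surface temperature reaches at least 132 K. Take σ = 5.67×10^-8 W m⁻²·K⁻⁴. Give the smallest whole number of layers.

Irradiance scales as 1/d², so S = 1366 W m⁻² × (1/5.96)² = 38.46 W m⁻².
Top-of-atmosphere balance: σT_e⁴ = S(1−α)/4 = 5.288 W m⁻² → T_e = 98.27 K.
T_s = (N+1)^(1/4)·T_e ≥ 132 K requires N+1 ≥ (T_s/T_e)⁴ = (132/98.27)⁴ = 3.256.
The minimum whole number is N = 3.

3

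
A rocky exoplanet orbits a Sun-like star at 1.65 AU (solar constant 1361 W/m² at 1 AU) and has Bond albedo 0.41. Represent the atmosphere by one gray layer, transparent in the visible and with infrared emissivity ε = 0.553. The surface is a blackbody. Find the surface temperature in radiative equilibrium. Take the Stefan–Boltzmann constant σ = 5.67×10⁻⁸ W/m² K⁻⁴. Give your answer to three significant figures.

206 K

By the inverse-square law, S = 1361/1.65² = 499.9 W/m².
The planet radiates to space at T_e = [S(1−α)/(4σ)]^(1/4) = 189.9 K.
The surface balance (absorbed SW + ε·downward IR = σT_s⁴) with T_a⁴ = T_s⁴/2 reduces to T_s = T_e·[2/(2−ε)]^¼ = 205.9 K.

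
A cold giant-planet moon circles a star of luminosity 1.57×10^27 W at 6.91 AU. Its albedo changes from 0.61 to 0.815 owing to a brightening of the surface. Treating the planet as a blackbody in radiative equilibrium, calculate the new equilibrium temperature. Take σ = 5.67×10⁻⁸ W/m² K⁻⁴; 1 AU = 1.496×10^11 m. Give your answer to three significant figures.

98.8 K

Orbital distance: d = 6.91 AU = 1.034×10^12 m.
S = L/(4πd²) = 116.9 W/m².
New equilibrium: T₂ = [(1−0.815)·116.9/(4σ)]^(1/4) = 98.82 K.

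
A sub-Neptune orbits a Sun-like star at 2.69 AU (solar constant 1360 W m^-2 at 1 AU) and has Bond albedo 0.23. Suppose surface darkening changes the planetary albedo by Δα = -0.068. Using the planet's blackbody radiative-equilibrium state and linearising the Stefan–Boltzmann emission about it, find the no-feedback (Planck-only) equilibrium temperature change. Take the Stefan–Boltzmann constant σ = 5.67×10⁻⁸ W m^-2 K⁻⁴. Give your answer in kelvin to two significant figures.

3.5 kelvin

Irradiance scales as 1/d², so S = 1360 W m^-2 × (1/2.69)² = 187.9 W m^-2.
Unperturbed T_e = [187.9·(1−0.23)/(4σ)]^¼ = 158.9 K.
TOA radiative forcing: ΔF = −S·Δα/4 = −187.9·(-0.068)/4 = 3.195 W m^-2.
Linearising σT⁴ gives d(σT⁴)/dT = 4σT_e³ = 0.9106 W m^-2 per K.
So ΔT₀ = 3.195/0.9106 = 3.51 K.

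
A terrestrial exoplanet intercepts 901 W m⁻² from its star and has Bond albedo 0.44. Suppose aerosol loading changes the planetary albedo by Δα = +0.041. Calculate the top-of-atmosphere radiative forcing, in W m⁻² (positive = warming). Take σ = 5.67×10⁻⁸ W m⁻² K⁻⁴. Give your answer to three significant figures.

TOA radiative forcing: ΔF = −S·Δα/4 = −901.0·(+0.041)/4 = -9.235 W m⁻².

-9.24 W m⁻²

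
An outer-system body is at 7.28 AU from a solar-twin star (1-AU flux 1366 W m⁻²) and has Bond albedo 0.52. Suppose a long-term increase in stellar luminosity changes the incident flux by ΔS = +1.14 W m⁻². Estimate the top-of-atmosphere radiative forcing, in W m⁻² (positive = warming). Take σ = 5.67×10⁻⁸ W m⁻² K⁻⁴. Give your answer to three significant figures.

0.137 W m⁻²

By the inverse-square law, S = 1366/7.28² = 25.77 W m⁻².
TOA radiative forcing: ΔF = (1−α)ΔS/4 = 0.48·(+1.14)/4 = 0.1368 W m⁻².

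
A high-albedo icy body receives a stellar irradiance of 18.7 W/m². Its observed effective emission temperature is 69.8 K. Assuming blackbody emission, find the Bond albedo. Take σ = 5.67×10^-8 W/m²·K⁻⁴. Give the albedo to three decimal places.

Rearranging the radiative balance, α = 1 − 4σT⁴/S.
σT⁴ = 1.346 W/m², so 4σT⁴ = 5.384 W/m².
1−α = 5.384/18.70 = 0.2879, so α = 0.7121.

0.712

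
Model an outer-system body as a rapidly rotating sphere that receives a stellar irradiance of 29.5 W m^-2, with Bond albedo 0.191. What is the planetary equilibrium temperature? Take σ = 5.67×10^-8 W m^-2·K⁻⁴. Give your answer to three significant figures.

101 K

Absorbed flux (global mean): S(1−α)/4 = 29.50·0.809/4 = 5.966 W m^-2.
Balancing against σT⁴: T = (5.966/5.67×10⁻⁸)^(1/4) = 101.3 K.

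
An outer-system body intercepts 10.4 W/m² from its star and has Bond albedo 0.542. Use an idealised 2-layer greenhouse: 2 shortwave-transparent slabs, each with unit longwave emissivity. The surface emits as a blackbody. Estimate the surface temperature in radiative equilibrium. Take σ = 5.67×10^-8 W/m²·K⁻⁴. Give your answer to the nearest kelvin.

Top-of-atmosphere balance: σT_e⁴ = S(1−α)/4 = 1.191 W/m² → T_e = 67.70 K.
With N = 2 opaque layers, T_s = (N+1)^(1/4)·T_e = 3^(1/4)·67.70 = 89.09 K.

89 kelvin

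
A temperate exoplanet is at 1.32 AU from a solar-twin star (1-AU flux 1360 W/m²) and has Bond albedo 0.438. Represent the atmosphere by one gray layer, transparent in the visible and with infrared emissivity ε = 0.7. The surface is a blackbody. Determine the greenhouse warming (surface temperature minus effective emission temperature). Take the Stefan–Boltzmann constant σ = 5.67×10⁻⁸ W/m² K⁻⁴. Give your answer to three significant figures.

23.8 K

Irradiance scales as 1/d², so S = 1360 W/m² × (1/1.32)² = 780.5 W/m².
The planet radiates to space at T_e = [S(1−α)/(4σ)]^(1/4) = 209.7 K.
The surface balance (absorbed SW + ε·downward IR = σT_s⁴) with T_a⁴ = T_s⁴/2 reduces to T_s = T_e·[2/(2−ε)]^¼ = 233.6 K.
The atmosphere warms the surface by 23.85 K.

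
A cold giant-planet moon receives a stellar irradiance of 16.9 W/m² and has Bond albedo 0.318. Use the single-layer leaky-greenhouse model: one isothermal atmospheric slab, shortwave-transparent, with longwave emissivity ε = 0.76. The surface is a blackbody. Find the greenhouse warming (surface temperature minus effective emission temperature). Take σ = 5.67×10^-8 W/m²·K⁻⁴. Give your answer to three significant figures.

The planet radiates to space at T_e = [S(1−α)/(4σ)]^(1/4) = 84.43 K.
Surface balance with a leaky layer gives σT_s⁴ = σT_e⁴·2/(2−ε), so T_s = T_e·[2/(2−0.76)]^(1/4) = 95.15 K.
T_s − T_e = 95.15 − 84.43 = 10.72 K.

10.7 kelvin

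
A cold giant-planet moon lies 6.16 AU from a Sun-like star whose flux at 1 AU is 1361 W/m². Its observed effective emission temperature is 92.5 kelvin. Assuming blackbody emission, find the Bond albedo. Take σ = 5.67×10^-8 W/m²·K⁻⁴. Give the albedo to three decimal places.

0.537

By the inverse-square law, S = 1361/6.16² = 35.87 W/m².
Energy balance: S(1−α)/4 = σT⁴, so 1−α = 4σT⁴/S.
4σT⁴ = 4·5.67×10⁻⁸·(92.5)⁴ = 16.60 W/m².
Hence α = 1 − 16.60/35.87 = 0.5371.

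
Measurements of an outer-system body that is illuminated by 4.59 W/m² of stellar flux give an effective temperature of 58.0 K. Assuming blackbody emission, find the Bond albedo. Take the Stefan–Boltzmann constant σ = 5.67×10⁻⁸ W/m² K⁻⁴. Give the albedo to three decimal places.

Energy balance: S(1−α)/4 = σT⁴, so 1−α = 4σT⁴/S.
σT⁴ = 0.6416 W/m², so 4σT⁴ = 2.567 W/m².
1−α = 2.567/4.590 = 0.5592, so α = 0.4408.

0.441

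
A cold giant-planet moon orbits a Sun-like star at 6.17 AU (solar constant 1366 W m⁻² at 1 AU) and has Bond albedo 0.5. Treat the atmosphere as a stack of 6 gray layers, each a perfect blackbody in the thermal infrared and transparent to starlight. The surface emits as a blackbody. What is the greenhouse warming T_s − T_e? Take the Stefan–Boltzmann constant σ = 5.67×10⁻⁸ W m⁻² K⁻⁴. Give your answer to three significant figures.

By the inverse-square law, S = 1366/6.17² = 35.88 W m⁻².
OLR = S(1−α)/4 = 4.485 W m⁻²; the top layer radiates at T_e = 94.31 K.
T_s = (N+1)^(1/4)·T_e = 153.4 K.
So the greenhouse effect raises the surface by 153.4 − 94.31 = 59.09 K.

59.1 kelvin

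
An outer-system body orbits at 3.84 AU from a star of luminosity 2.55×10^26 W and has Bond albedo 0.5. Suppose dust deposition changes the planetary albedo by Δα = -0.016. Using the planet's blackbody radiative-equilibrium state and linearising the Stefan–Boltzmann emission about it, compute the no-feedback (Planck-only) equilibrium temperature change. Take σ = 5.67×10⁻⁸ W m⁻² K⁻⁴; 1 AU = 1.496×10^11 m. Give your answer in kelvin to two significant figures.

d = 3.84 × 1.496×10^11 m = 5.745×10^11 m.
Flux at the orbit: S = L/(4πd²) = 2.55×10^26/(4π·(5.74×10^11)²) = 61.49 W m⁻².
The baseline emission temperature is T_e = 107.9 K.
ΔF = −(S/4)Δα = −(61.49/4)×(-0.016) = 0.2460 W m⁻².
The Planck feedback parameter is 4σT_e³ = 0.2849 W m⁻²/K.
So ΔT₀ = 0.2460/0.2849 = 0.863 K.

0.86 kelvin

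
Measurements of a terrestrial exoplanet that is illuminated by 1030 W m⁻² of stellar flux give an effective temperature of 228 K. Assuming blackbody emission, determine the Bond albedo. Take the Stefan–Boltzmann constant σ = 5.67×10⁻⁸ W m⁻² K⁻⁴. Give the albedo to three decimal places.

Energy balance: S(1−α)/4 = σT⁴, so 1−α = 4σT⁴/S.
σT⁴ = 153.2 W m⁻², so 4σT⁴ = 612.9 W m⁻².
1−α = 612.9/1030 = 0.5950, so α = 0.4050.

0.405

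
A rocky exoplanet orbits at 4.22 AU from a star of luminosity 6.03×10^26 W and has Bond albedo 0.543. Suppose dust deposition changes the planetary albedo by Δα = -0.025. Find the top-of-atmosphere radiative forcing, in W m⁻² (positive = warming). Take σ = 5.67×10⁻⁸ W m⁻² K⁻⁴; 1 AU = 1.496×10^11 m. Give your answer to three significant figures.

Orbital distance: d = 4.22 AU = 6.313×10^11 m.
Spreading L over a sphere of radius d: S = 6.03×10^26/(4π·6.31×10^11²) = 120.4 W m⁻².
TOA radiative forcing: ΔF = −S·Δα/4 = −120.4·(-0.025)/4 = 0.7525 W m⁻².

0.752 W m⁻²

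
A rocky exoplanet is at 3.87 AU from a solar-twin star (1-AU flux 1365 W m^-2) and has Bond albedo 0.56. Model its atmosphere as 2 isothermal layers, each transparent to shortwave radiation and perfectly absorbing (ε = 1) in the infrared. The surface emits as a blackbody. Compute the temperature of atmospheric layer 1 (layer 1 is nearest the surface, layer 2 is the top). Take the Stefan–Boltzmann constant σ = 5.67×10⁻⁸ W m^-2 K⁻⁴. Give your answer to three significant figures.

Irradiance scales as 1/d², so S = 1365 W m^-2 × (1/3.87)² = 91.14 W m^-2.
The effective emission temperature is T_e = [S(1−α)/(4σ)]^¼ = 115.3 K.
In the N-layer model, layer k (counted from the surface) has T_k = (N+1−k)^(1/4)·T_e.
With k = 1: T_1 = (2+1−1)^¼·115.3 K = 137.1 K.

137 K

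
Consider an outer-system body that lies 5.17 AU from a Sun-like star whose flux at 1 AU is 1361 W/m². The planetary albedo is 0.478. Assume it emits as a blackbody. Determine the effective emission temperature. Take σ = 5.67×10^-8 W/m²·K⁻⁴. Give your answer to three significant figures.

Irradiance scales as 1/d², so S = 1361 W/m² × (1/5.17)² = 50.92 W/m².
Absorbed flux (global mean): S(1−α)/4 = 50.92·0.522/4 = 6.645 W/m².
In equilibrium σT⁴ equals this, so T = 104.0 K.

104 K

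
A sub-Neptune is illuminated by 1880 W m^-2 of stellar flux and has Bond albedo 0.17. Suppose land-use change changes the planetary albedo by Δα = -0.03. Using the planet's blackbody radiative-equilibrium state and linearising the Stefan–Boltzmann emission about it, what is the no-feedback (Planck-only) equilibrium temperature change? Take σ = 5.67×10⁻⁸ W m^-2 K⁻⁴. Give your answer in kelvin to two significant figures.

Unperturbed T_e = [1880·(1−0.17)/(4σ)]^¼ = 288.0 K.
TOA radiative forcing: ΔF = −S·Δα/4 = −1880·(-0.03)/4 = 14.10 W m^-2.
Linearising σT⁴ gives d(σT⁴)/dT = 4σT_e³ = 5.418 W m^-2 per K.
ΔT₀ = ΔF/λ_P = 14.10/5.418 = 2.60 K.

2.6 K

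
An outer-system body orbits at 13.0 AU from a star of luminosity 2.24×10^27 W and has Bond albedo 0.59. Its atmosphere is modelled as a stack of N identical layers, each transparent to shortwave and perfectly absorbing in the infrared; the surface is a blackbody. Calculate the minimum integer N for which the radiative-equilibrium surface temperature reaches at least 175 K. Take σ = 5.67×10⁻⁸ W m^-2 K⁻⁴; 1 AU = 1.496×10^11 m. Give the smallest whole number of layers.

11

d = 13.0 × 1.496×10^11 m = 1.945×10^12 m.
S = L/(4πd²) = 47.13 W m^-2.
Top-of-atmosphere balance: σT_e⁴ = S(1−α)/4 = 4.831 W m^-2 → T_e = 96.07 K.
Since T_s⁴ = (N+1)T_e⁴, we need N ≥ (T_s/T_e)⁴ − 1 = 10.008.
Rounding up, N = 11.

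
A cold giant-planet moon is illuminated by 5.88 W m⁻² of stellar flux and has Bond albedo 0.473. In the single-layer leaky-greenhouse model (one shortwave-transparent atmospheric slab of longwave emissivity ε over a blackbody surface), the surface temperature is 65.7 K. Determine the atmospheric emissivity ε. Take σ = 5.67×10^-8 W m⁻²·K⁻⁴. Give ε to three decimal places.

0.533

First, T_e = [5.880·(1−0.473)/(4σ)]^(1/4) = 60.80 K.
Since (2−ε)/2 = (T_e/T_s)⁴ = 0.7333, ε = 0.5334.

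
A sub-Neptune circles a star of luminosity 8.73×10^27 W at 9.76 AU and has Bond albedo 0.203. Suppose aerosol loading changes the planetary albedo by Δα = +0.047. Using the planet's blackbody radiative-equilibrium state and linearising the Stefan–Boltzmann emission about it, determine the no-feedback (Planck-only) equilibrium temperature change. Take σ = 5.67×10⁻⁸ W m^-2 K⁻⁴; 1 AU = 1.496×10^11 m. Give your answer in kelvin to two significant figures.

-2.7 kelvin

Orbital distance: d = 9.76 AU = 1.460×10^12 m.
Flux at the orbit: S = L/(4πd²) = 8.73×10^27/(4π·(1.46×10^12)²) = 325.9 W m^-2.
The baseline emission temperature is T_e = 184.0 K.
ΔF = −(S/4)Δα = −(325.9/4)×(+0.047) = -3.829 W m^-2.
Planck response: λ_P = 4σT_e³ = 4·5.67×10⁻⁸·(184.0)³ = 1.412 W m^-2/K.
So ΔT₀ = -3.829/1.412 = -2.71 K.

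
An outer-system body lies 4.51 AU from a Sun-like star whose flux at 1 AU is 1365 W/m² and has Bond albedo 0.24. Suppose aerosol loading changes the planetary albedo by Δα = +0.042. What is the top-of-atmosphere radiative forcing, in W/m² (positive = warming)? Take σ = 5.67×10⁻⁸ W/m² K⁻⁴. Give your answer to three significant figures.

-0.705 W/m²

Flux at the orbit: S = 1365/(4.51)² = 67.11 W/m².
ΔF = −(S/4)Δα = −(67.11/4)×(+0.042) = -0.7046 W/m².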